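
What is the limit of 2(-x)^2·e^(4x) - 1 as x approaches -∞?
The product is a 0·∞ indeterminate form at x → -∞.
Rewrite the product as 2(-x)^2 / e^(-4x) (an ∞/∞ form) and apply L'Hôpital, or use the standard hierarchy e^(4|x|) ≫ |(-x)^2| as x → -∞.
The indeterminate product → 0, so the limit = -1.

Final answer: -1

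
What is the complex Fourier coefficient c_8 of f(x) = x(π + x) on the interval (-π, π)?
Compute the real Fourier coefficients first: a_8 = 1/16, b_8 = -π/4.
Then c_8 = (a_8 − i·b_8)/2 = 1/32 + i·π/8.

Final answer: 1/32 + i·π/8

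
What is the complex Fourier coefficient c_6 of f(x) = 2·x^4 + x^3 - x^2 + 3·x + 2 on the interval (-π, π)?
Compute the real Fourier coefficients first: a_6 = -5/27 + 4·π^2/9, b_6 = -π^2/3 - 17/18.
Then c_6 = (a_6 − i·b_6)/2 = -5/54 + 2·π^2/9 + 17·i/36 + i·π^2/6.

Final answer: -5/54 + 2·π^2/9 + 17·i/36 + i·π^2/6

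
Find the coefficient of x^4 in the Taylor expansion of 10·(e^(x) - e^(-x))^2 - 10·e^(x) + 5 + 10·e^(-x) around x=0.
40/3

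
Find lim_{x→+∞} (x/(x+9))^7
As x → +∞: x/(x+9) = 1/(1 + 9/x) → 1, and the 7th power of a limit-1 base also → 1.
Limit = 1.

Final answer: 1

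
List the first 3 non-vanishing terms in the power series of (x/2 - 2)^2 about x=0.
x^2/4 - 2·x + 4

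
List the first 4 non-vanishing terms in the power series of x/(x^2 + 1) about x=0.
-x^7 + x^5 - x^3 + x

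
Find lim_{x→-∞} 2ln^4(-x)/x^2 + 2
The quotient is an ∞/∞ indeterminate form as x → -∞.
Compare growth rates of the dominant terms (exponentials ≫ polynomials ≫ logarithms), or apply L'Hôpital's rule; the quotient → 0.
Adding the constant: 0 + 2 = 2. Limit = 2.

Final answer: 2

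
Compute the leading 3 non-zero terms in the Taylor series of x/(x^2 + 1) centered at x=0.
x^5 - x^3 + x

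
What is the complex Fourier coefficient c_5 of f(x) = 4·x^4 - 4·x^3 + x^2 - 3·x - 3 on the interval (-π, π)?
Compute the real Fourier coefficients first: a_5 = 92/625 - 32·π^2/25, b_5 = -8·π^2/5 - 102/125.
Then c_5 = (a_5 − i·b_5)/2 = -16·π^2/25 + 46/625 + 51·i/125 + 4·i·π^2/5.

Final answer: -16·π^2/25 + 46/625 + 51·i/125 + 4·i·π^2/5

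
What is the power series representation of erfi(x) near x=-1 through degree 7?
-erfi(1) + 2·e·(x + 1)/√(π) - 2·e·(x + 1)^2/√(π) + 2·e·(x + 1)^3/√(π) - 5·e·(x + 1)^4/(3·√(π)) + 19·e·(x + 1)^5/(15·√(π)) - 13·e·(x + 1)^6/(15·√(π)) + 173·e·(x + 1)^7/(315·√(π))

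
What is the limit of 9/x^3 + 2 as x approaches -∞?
Evaluate the dominant behaviour as x → -∞; each term tends to a finite value or vanishes.
Limit = 2.

Final answer: 2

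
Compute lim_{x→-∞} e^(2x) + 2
Evaluate the dominant behaviour as x → -∞; each term tends to a finite value or vanishes.
Limit = 2.

Final answer: 2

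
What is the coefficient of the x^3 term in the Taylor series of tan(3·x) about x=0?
Expand to order 3: tan(3·x) = 9·x^3 + 3·x + O(x^4).
The coefficient of x^3 is 9.

Final answer: 9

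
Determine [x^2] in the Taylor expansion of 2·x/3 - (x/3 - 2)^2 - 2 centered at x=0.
Expand to order 2: 2·x/3 - (x/3 - 2)^2 - 2 = -x^2/9 + 2·x - 6 + O(x^3).
The coefficient of x^2 is -1/9.

Final answer: -1/9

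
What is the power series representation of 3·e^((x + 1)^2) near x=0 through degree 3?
10·e·x^3 + 9·e·x^2 + 6·e·x + 3·e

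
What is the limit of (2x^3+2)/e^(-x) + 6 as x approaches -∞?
The quotient is an ∞/∞ indeterminate form as x → -∞.
Compare growth rates of the dominant terms (exponentials ≫ polynomials ≫ logarithms), or apply L'Hôpital's rule; the quotient → 0.
Adding the constant: 0 + 6 = 6. Limit = 6.

Final answer: 6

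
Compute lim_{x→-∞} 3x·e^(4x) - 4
The product is a 0·∞ indeterminate form at x → -∞.
Rewrite the product as 3x / e^(-4x) (an ∞/∞ form) and apply L'Hôpital, or use the standard hierarchy e^(4|x|) ≫ |x| as x → -∞.
The indeterminate product → 0, so the limit = -4.

Final answer: -4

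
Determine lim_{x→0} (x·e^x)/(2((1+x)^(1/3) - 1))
Both numerator and denominator → 0 as x → 0; this is a 0/0 indeterminate form.
Expand each to leading order near x = 0: numerator ~ x, denominator ~ 2·x/3.
The limit of the ratio is 3/2.

Final answer: 3/2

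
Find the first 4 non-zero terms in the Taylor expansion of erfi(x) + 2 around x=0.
x^5/(5·√(π)) + 2·x^3/(3·√(π)) + 2·x/√(π) + 2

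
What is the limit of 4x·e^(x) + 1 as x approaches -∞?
The product is a 0·∞ indeterminate form at x → -∞.
Rewrite the product as 4x / e^(-x) (an ∞/∞ form) and apply L'Hôpital, or use the standard hierarchy e^(|x|) ≫ |x| as x → -∞.
The indeterminate product → 0, so the limit = 1.

Final answer: 1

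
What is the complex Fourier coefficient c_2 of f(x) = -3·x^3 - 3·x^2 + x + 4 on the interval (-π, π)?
Compute the real Fourier coefficients first: a_2 = -3, b_2 = -11/2 + 3·π^2.
Then c_2 = (a_2 − i·b_2)/2 = -3/2 - 3·i·π^2/2 + 11·i/4.

Final answer: -3/2 - 3·i·π^2/2 + 11·i/4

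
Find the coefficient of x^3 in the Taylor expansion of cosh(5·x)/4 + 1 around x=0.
Expand to order 3: cosh(5·x)/4 + 1 = 25·x^2/8 + 5/4 + O(x^4).
The coefficient of x^3 is 0.

Final answer: 0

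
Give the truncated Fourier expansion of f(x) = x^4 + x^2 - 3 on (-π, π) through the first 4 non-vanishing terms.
(44 - 8·π^2)·cos(x) + (-2 + 2·π^2)·cos(2·x) + (4/27 - 8·π^2/9)·cos(3·x) - 3 + π^2/3 + π^4/5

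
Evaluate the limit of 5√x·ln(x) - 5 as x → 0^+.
The product is a 0·∞ indeterminate form at x → 0⁺.
Rewrite the product as 5·ln(x) / x^(-1/2) and apply L'Hôpital, or use the standard hierarchy x^(-1/2) ≫ |ln x| as x → 0⁺.
The indeterminate product → 0, so the limit = -5.

Final answer: -5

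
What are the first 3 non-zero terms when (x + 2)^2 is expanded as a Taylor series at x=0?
x^2 + 4·x + 4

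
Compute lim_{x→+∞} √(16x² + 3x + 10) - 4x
As x → +∞: multiply by the conjugate to get (3x+10)/(√(16x²+3x+10)+4x); the denominator ~ 8x, so the limit is 3/8.
Limit = 3/8.

Final answer: 3/8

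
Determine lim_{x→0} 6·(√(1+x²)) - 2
Direct substitution at x = 0 gives 4.

Final answer: 4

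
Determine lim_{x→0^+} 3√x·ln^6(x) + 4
The product is a 0·∞ indeterminate form at x → 0⁺.
Rewrite the product as 3·ln^6(x) / x^(-1/2) and apply L'Hôpital, or use the standard hierarchy x^(-1/2) ≫ |ln x|^6 as x → 0⁺.
The indeterminate product → 0, so the limit = 4.

Final answer: 4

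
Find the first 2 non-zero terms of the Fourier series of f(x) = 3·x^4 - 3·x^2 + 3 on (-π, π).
(156 - 24·π^2)·cos(x) - π^2 + 3 + 3·π^4/5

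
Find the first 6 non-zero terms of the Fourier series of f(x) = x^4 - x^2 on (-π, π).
(52 - 8·π^2)·cos(x) + (-4 + 2·π^2)·cos(2·x) + (28/27 - 8·π^2/9)·cos(3·x) + (-7/16 + π^2/2)·cos(4·x) + (148/625 - 8·π^2/25)·cos(5·x) - π^2/3 + π^4/5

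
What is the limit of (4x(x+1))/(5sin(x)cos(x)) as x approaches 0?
Both numerator and denominator → 0 as x → 0; this is a 0/0 indeterminate form.
Expand each to leading order near x = 0: numerator ~ 4·x, denominator ~ 5·x.
The limit of the ratio is 4/5.

Final answer: 4/5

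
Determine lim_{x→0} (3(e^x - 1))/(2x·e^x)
Both numerator and denominator → 0 as x → 0; this is a 0/0 indeterminate form.
Expand each to leading order near x = 0: numerator ~ 3·x, denominator ~ 2·x.
The limit of the ratio is 3/2.

Final answer: 3/2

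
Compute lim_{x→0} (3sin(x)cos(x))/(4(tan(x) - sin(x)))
Both numerator and denominator → 0 as x → 0; this is a 0/0 indeterminate form.
Expand each to leading order near x = 0: numerator ~ 3·x, denominator ~ 2·x^3.
The limit of the ratio is ∞.

Final answer: ∞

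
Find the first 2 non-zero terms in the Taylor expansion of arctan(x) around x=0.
-x^3/3 + x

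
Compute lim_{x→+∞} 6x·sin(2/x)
As x → +∞: let u = 2/x → 0⁺; then 6·x·sin(2/x) = 6·2·sin(u)/u → 6·2·1 = 12.
Limit = 12.

Final answer: 12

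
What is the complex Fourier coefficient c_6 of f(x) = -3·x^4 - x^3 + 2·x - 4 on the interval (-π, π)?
Compute the real Fourier coefficients first: a_6 = 1/9 - 2·π^2/3, b_6 = -13/18 + π^2/3.
Then c_6 = (a_6 − i·b_6)/2 = -π^2/3 + 1/18 - i·π^2/6 + 13·i/36.

Final answer: -π^2/3 + 1/18 - i·π^2/6 + 13·i/36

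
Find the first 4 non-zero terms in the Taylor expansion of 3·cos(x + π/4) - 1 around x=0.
√(2)·x^3/4 - 3·√(2)·x^2/4 - 3·√(2)·x/2 - 1 + 3·√(2)/2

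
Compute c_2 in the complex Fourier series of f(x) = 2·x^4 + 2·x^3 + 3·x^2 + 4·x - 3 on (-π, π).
Compute the real Fourier coefficients first: a_2 = -3 + 4·π^2, b_2 = -2·π^2 - 1.
Then c_2 = (a_2 − i·b_2)/2 = -3/2 + 2·π^2 + i/2 + i·π^2.

Final answer: -3/2 + 2·π^2 + i/2 + i·π^2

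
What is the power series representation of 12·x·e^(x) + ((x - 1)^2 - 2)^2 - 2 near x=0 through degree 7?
x^7/60 + x^6/10 + x^5/2 + 3·x^4 + 2·x^3 + 14·x^2 + 16·x - 1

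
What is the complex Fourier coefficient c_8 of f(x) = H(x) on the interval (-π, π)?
Compute the real Fourier coefficients first: a_8 = 0, b_8 = 0.
Then c_8 = (a_8 − i·b_8)/2 = 0.

Final answer: 0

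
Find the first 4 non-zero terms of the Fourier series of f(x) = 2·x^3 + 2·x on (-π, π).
(-20 + 4·π^2)·sin(x) + (1 - 2·π^2)·sin(2·x) + (4/9 + 4·π^2/3)·sin(3·x) + (-π^2 - 5/8)·sin(4·x)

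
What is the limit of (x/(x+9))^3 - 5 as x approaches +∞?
As x → +∞: x/(x+9) = 1/(1 + 9/x) → 1, and the 3rd power of a limit-1 base also → 1; with the additive constant, 1 - 5 = -4.
Limit = -4.

Final answer: -4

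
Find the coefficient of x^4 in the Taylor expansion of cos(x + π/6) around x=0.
Expand to order 4: cos(x + π/6) = √(3)·x^4/48 + x^3/12 - √(3)·x^2/4 - x/2 + √(3)/2 + O(x^5).
The coefficient of x^4 is √(3)/48.

Final answer: √(3)/48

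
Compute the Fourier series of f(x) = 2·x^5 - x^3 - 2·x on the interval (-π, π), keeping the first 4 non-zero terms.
(-82·π^2 + 4·π^4 + 488)·sin(x) + (-2·π^4 - 29/2 + 11·π^2)·sin(2·x) + (-98·π^2/27 + 88/81 + 4·π^4/3)·sin(3·x) + (-π^4 + 11/32 + 7·π^2/4)·sin(4·x)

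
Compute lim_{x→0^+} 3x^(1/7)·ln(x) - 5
The product is a 0·∞ indeterminate form at x → 0⁺.
Rewrite the product as 3·ln(x) / x^(-1/7) and apply L'Hôpital, or use the standard hierarchy x^(-1/7) ≫ |ln x| as x → 0⁺.
The indeterminate product → 0, so the limit = -5.

Final answer: -5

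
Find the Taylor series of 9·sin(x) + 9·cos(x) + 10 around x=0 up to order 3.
-3·x^3/2 - 9·x^2/2 + 9·x + 19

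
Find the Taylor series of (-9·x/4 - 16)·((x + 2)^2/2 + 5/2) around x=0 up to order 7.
-9·x^3/8 - 25·x^2/2 - 337·x/8 - 72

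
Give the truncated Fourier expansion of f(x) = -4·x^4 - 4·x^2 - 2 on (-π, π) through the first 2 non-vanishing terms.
(-176 + 32·π^2)·cos(x) - 4·π^4/5 - 4·π^2/3 - 2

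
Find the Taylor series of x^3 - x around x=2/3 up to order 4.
-10/27 + (x - 2/3)/3 + 2·(x - 2/3)^2 + (x - 2/3)^3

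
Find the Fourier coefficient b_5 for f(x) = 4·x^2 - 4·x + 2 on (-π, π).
b_5 = (1/π) ∫_{-π}^{π} f(x)·sin(5x) dx.
Evaluate the integral (use parity and integration by parts as needed): b_5 = -8/5.

Final answer: -8/5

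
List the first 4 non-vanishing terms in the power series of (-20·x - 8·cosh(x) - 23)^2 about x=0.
160·x^3 + 648·x^2 + 1240·x + 961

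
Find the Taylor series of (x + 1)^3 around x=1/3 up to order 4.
64/27 + 16·(x - 1/3)/3 + 4·(x - 1/3)^2 + (x - 1/3)^3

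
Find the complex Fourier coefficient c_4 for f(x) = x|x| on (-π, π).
Compute the real Fourier coefficients first: a_4 = 0, b_4 = -π/2.
Then c_4 = (a_4 − i·b_4)/2 = i·π/4.

Final answer: i·π/4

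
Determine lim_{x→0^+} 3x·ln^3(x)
This is a 0·∞ indeterminate form at x → 0⁺.
Rewrite the product as 3·ln^3(x) / x^(-1) and apply L'Hôpital, or use the standard hierarchy x^(-1) ≫ |ln x|^3 as x → 0⁺.
The indeterminate product → 0, so the limit = 0.

Final answer: 0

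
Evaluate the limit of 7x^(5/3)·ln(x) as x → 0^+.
This is a 0·∞ indeterminate form at x → 0⁺.
Rewrite the product as 7·ln(x) / x^(-5/3) and apply L'Hôpital, or use the standard hierarchy x^(-5/3) ≫ |ln x| as x → 0⁺.
The indeterminate product → 0, so the limit = 0.

Final answer: 0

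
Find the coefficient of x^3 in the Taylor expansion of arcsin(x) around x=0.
Expand to order 3: arcsin(x) = x^3/6 + x + O(x^4).
The coefficient of x^3 is 1/6.

Final answer: 1/6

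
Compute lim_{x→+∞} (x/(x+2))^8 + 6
As x → +∞: x/(x+2) = 1/(1 + 2/x) → 1, and the 8th power of a limit-1 base also → 1; with the additive constant, 1 + 6 = 7.
Limit = 7.

Final answer: 7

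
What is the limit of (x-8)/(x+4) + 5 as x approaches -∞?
Evaluate the dominant behaviour as x → -∞; each term tends to a finite value or vanishes.
Limit = 6.

Final answer: 6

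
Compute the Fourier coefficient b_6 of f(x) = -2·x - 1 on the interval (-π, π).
b_6 = (1/π) ∫_{-π}^{π} f(x)·sin(6x) dx.
Evaluate the integral (use parity and integration by parts as needed): b_6 = 2/3.

Final answer: 2/3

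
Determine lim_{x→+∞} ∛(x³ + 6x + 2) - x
This is an ∞ − ∞ indeterminate form.
Multiply by (A² + AB + B²)/(A² + AB + B²) where A = ∛(x³+6x + 2), B = x to use A³ − B³ = (A−B)(A²+AB+B²); the x³ terms cancel, leaving (6x + 2)/(A²+AB+B²) with denominator ~ 3x², so the limit is 0.
Limit = 0.

Final answer: 0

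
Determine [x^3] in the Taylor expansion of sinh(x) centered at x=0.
Expand to order 3: sinh(x) = x^3/6 + x + O(x^4).
The coefficient of x^3 is 1/6.

Final answer: 1/6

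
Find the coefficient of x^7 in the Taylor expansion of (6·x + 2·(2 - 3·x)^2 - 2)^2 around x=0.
Expand to order 7: (6·x + 2·(2 - 3·x)^2 - 2)^2 = 324·x^4 - 648·x^3 + 540·x^2 - 216·x + 36 + O(x^8).
The coefficient of x^7 is 0.

Final answer: 0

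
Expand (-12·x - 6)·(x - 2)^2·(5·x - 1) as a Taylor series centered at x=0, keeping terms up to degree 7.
-60·x^4 + 222·x^3 - 162·x^2 - 96·x + 24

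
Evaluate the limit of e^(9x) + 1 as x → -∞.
Evaluate the dominant behaviour as x → -∞; each term tends to a finite value or vanishes.
Limit = 1.

Final answer: 1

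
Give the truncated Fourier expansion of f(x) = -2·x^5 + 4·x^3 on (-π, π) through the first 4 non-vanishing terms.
(-528 - 4·π^4 + 88·π^2)·sin(x) + (-14·π^2 + 21 + 2·π^4)·sin(2·x) + (-4·π^4/3 - 304/81 + 152·π^2/27)·sin(3·x) + (-13·π^2/4 + 39/32 + π^4)·sin(4·x)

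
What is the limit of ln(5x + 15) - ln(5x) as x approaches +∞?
This is an ∞ − ∞ indeterminate form.
Combine the logarithms: ln(5x+15) − ln(5x) = ln((5x+15)/(5x)) = ln(1 + 15/(5x)) → ln(1) = 0.
Limit = 0.

Final answer: 0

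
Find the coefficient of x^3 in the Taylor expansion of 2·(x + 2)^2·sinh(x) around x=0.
Expand to order 3: 2·(x + 2)^2·sinh(x) = 10·x^3/3 + 8·x^2 + 8·x + O(x^4).
The coefficient of x^3 is 10/3.

Final answer: 10/3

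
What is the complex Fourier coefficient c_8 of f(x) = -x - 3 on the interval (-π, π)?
Compute the real Fourier coefficients first: a_8 = 0, b_8 = 1/4.
Then c_8 = (a_8 − i·b_8)/2 = -i/8.

Final answer: -i/8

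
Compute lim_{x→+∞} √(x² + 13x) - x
This is an ∞ − ∞ indeterminate form.
Multiply and divide by the conjugate √(x²+13x) + x; the x² terms cancel, leaving (13x)/(√(x²+13x)+x) → 13/2.
Limit = 13/2.

Final answer: 13/2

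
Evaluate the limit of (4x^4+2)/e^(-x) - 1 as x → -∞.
The quotient is an ∞/∞ indeterminate form as x → -∞.
Compare growth rates of the dominant terms (exponentials ≫ polynomials ≫ logarithms), or apply L'Hôpital's rule; the quotient → 0.
Adding the constant: 0 - 1 = -1. Limit = -1.

Final answer: -1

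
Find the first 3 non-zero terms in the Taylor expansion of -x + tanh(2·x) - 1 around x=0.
-8·x^3/3 + x - 1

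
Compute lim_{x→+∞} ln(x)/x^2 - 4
The quotient is an ∞/∞ indeterminate form as x → +∞.
The polynomial denominator x^2 dominates the logarithmic numerator (any positive power of x ≫ ln(x) as x → ∞), so the quotient → 0.
Adding the constant: 0 - 4 = -4. Limit = -4.

Final answer: -4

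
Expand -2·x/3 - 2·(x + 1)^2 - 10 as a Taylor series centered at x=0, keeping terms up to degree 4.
-2·x^2 - 14·x/3 - 12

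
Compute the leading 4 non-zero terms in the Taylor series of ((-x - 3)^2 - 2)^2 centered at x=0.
12·x^3 + 50·x^2 + 84·x + 49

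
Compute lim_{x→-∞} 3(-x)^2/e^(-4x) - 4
The quotient is an ∞/∞ indeterminate form as x → -∞.
Compare growth rates of the dominant terms (exponentials ≫ polynomials ≫ logarithms), or apply L'Hôpital's rule; the quotient → 0.
Adding the constant: 0 - 4 = -4. Limit = -4.

Final answer: -4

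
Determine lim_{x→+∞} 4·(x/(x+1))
Evaluate the dominant behaviour as x → +∞; each term tends to a finite value or vanishes.
Limit = 4.

Final answer: 4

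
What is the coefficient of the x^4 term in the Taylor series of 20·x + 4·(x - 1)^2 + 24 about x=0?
Expand to order 4: 20·x + 4·(x - 1)^2 + 24 = 4·x^2 + 12·x + 28 + O(x^5).
The coefficient of x^4 is 0.

Final answer: 0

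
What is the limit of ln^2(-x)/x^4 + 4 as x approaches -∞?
The quotient is an ∞/∞ indeterminate form as x → -∞.
Compare growth rates of the dominant terms (exponentials ≫ polynomials ≫ logarithms), or apply L'Hôpital's rule; the quotient → 0.
Adding the constant: 0 + 4 = 4. Limit = 4.

Final answer: 4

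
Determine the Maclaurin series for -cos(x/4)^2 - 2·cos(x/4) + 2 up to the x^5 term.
-5·x^4/3072 + x^2/8 - 1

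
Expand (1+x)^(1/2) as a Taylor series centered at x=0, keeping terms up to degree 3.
x^3/16 - x^2/8 + x/2 + 1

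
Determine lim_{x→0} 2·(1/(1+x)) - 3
Direct substitution at x = 0 gives -1.

Final answer: -1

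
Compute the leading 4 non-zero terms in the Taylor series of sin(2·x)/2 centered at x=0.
-4·x^7/315 + 2·x^5/15 - 2·x^3/3 + x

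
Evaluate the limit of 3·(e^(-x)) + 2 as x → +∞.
Evaluate the dominant behaviour as x → +∞; each term tends to a finite value or vanishes.
Limit = 2.

Final answer: 2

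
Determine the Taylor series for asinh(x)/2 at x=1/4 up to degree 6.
asinh(1/4)/2 + 2·√(17)·(x - 1/4)/17 - 4·√(17)·(x - 1/4)^2/289 - 224·√(17)·(x - 1/4)^3/14739 + 736·√(17)·(x - 1/4)^4/83521 + 25088·√(17)·(x - 1/4)^5/7099285 - 410624·√(17)·(x - 1/4)^6/72412707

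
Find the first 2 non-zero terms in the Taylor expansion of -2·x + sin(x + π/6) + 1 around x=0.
x·(-2 + √(3)/2) + 3/2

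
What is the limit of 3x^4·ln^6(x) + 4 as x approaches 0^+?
The product is a 0·∞ indeterminate form at x → 0⁺.
Rewrite the product as 3·ln^6(x) / x^(-4) and apply L'Hôpital, or use the standard hierarchy x^(-4) ≫ |ln x|^6 as x → 0⁺.
The indeterminate product → 0, so the limit = 4.

Final answer: 4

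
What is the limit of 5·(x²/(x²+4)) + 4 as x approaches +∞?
Evaluate the dominant behaviour as x → +∞; each term tends to a finite value or vanishes.
Limit = 9.

Final answer: 9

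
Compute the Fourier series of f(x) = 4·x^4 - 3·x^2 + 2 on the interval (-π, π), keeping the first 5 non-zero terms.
(204 - 32·π^2)·cos(x) + (-15 + 8·π^2)·cos(2·x) + (100/27 - 32·π^2/9)·cos(3·x) + (-3/2 + 2·π^2)·cos(4·x) - π^2 + 2 + 4·π^4/5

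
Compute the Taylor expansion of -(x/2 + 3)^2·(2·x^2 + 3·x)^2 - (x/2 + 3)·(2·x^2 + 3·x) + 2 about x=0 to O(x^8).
-x^6 - 15·x^5 - 297·x^4/4 - 136·x^3 - 177·x^2/2 - 9·x + 2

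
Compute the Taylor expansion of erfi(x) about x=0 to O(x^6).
x^5/(5·√(π)) + 2·x^3/(3·√(π)) + 2·x/√(π)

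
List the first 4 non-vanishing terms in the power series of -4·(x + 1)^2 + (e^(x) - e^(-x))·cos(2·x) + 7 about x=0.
-11·x^3/3 - 4·x^2 - 6·x + 3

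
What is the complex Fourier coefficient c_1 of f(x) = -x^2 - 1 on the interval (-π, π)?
Compute the real Fourier coefficients first: a_1 = 4, b_1 = 0.
Then c_1 = (a_1 − i·b_1)/2 = 2.

Final answer: 2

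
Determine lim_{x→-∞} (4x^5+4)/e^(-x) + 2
The quotient is an ∞/∞ indeterminate form as x → -∞.
Compare growth rates of the dominant terms (exponentials ≫ polynomials ≫ logarithms), or apply L'Hôpital's rule; the quotient → 0.
Adding the constant: 0 + 2 = 2. Limit = 2.

Final answer: 2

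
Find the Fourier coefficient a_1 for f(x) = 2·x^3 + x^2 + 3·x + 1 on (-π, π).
a_1 = (1/π) ∫_{-π}^{π} f(x)·cos(1x) dx.
Evaluate the integral (use parity and integration by parts as needed): a_1 = -4.

Final answer: -4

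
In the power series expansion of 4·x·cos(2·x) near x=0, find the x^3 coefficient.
Expand to order 3: 4·x·cos(2·x) = -8·x^3 + 4·x + O(x^4).
The coefficient of x^3 is -8.

Final answer: -8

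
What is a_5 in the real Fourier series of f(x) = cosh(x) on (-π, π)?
a_5 = (1/π) ∫_{-π}^{π} f(x)·cos(5x) dx.
Evaluate the integral (use parity and integration by parts as needed): a_5 = -sinh(π)/(13·π).

Final answer: -sinh(π)/(13·π)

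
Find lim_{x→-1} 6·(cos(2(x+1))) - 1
Direct substitution at x = -1 gives 5.

Final answer: 5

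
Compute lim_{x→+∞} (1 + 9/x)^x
As x → +∞: this is the defining limit (1 + 9/x)^x → e^9.
Limit = e^(9).

Final answer: e^(9)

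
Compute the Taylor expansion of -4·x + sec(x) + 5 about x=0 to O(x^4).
x^2/2 - 4·x + 6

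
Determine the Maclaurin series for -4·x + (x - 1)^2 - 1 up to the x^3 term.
x^2 - 6·x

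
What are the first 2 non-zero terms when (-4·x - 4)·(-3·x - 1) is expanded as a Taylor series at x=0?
16·x + 4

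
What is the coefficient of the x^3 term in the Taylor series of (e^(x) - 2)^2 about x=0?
Expand to order 3: (e^(x) - 2)^2 = 2·x^3/3 - 2·x + 1 + O(x^4).
The coefficient of x^3 is 2/3.

Final answer: 2/3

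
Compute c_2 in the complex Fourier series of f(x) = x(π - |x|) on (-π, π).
Compute the real Fourier coefficients first: a_2 = 0, b_2 = 0.
Then c_2 = (a_2 − i·b_2)/2 = 0.

Final answer: 0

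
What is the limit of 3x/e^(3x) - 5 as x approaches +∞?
The quotient is an ∞/∞ indeterminate form as x → +∞.
The exponential denominator e^(3x) dominates the polynomial numerator (e^x ≫ x as x → ∞), so the quotient → 0.
Adding the constant: 0 - 5 = -5. Limit = -5.

Final answer: -5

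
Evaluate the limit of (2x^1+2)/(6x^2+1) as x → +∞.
This is an ∞/∞ indeterminate form as x → +∞.
Divide numerator and denominator by x^2 and let the lower-order terms vanish; the numerator's degree 1 is below the denominator's degree 2, so the quotient → 0.
Limit = 0.

Final answer: 0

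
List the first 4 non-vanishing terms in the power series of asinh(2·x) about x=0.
-40·x^7/7 + 12·x^5/5 - 4·x^3/3 + 2·x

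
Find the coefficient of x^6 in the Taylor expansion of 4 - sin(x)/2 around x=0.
Expand to order 6: 4 - sin(x)/2 = -x^5/240 + x^3/12 - x/2 + 4 + O(x^7).
The coefficient of x^6 is 0.

Final answer: 0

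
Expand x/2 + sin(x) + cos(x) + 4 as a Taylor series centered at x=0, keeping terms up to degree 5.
x^5/120 + x^4/24 - x^3/6 - x^2/2 + 3·x/2 + 5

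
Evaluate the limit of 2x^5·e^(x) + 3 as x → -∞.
The product is a 0·∞ indeterminate form at x → -∞.
Rewrite the product as 2x^5 / e^(-x) (an ∞/∞ form) and apply L'Hôpital, or use the standard hierarchy e^(|x|) ≫ |x^5| as x → -∞.
The indeterminate product → 0, so the limit = 3.

Final answer: 3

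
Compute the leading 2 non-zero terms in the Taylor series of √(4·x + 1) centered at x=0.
2·x + 1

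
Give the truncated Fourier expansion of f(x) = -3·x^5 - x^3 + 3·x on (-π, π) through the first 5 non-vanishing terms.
(-702 - 6·π^4 + 118·π^2)·sin(x) + (-14·π^2 + 18 + 3·π^4)·sin(2·x) + (-2·π^4 - 14/27 + 34·π^2/9)·sin(3·x) + (-11·π^2/8 - 63/64 + 3·π^4/2)·sin(4·x) + (-6·π^4/5 + 666/625 + 14·π^2/25)·sin(5·x)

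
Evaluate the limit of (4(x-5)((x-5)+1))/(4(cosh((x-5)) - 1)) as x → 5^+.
Both numerator and denominator → 0 as x → 5^+; this is a 0/0 indeterminate form.
Expand each to leading order near x = 5: numerator ~ 4·(x - 5), denominator ~ 2·(x - 5)^2.
The limit of the ratio is ∞.

Final answer: ∞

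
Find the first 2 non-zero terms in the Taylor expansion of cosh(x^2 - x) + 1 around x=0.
x^2/2 + 2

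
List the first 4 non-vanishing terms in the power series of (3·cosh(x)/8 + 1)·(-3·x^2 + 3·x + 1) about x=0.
9·x^3/16 - 63·x^2/16 + 33·x/8 + 11/8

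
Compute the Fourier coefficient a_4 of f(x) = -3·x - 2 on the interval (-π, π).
a_4 = (1/π) ∫_{-π}^{π} f(x)·cos(4x) dx.
Evaluate the integral (use parity and integration by parts as needed): a_4 = 0.

Final answer: 0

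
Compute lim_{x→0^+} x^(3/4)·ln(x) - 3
The product is a 0·∞ indeterminate form at x → 0⁺.
Rewrite the product as ln(x) / x^(-3/4) and apply L'Hôpital, or use the standard hierarchy x^(-3/4) ≫ |ln x| as x → 0⁺.
The indeterminate product → 0, so the limit = -3.

Final answer: -3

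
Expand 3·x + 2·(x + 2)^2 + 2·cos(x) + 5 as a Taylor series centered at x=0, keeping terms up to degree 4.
x^4/12 + x^2 + 11·x + 15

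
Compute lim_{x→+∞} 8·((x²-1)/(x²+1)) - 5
Evaluate the dominant behaviour as x → +∞; each term tends to a finite value or vanishes.
Limit = 3.

Final answer: 3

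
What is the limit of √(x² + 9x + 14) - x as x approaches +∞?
This is an ∞ − ∞ indeterminate form.
Multiply and divide by the conjugate √(x²+9x + 14) + x; the x² terms cancel, leaving (9x + 14)/(√(x²+9x + 14)+x) → 9/2.
Limit = 9/2.

Final answer: 9/2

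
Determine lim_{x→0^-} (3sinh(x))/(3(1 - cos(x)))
Both numerator and denominator → 0 as x → 0^-; this is a 0/0 indeterminate form.
Expand each to leading order near x = 0: numerator ~ 3·x, denominator ~ 3·x^2/2.
The limit of the ratio is -∞.

Final answer: -∞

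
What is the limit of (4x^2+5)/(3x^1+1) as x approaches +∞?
This is an ∞/∞ indeterminate form as x → +∞.
Divide numerator and denominator by x^2 and let the lower-order terms vanish; the numerator's degree 2 exceeds the denominator's degree 1, so the quotient diverges.
Limit = ∞.

Final answer: ∞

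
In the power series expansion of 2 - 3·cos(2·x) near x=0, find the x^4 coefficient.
Expand to order 4: 2 - 3·cos(2·x) = -2·x^4 + 6·x^2 - 1 + O(x^5).
The coefficient of x^4 is -2.

Final answer: -2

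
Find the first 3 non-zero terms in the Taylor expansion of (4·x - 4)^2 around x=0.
16·x^2 - 32·x + 16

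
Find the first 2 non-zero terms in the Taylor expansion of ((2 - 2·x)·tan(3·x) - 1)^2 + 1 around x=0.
2 - 12·x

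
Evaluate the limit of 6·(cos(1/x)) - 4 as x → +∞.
Evaluate the dominant behaviour as x → +∞; each term tends to a finite value or vanishes.
Limit = 2.

Final answer: 2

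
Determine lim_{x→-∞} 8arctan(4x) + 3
Evaluate the dominant behaviour as x → -∞; each term tends to a finite value or vanishes.
Limit = 3 - 4·π.

Final answer: 3 - 4·π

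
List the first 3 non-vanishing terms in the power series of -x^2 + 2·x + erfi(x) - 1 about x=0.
-x^2 + x·(2/√(π) + 2) - 1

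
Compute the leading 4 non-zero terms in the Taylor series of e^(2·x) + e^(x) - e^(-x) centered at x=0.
5·x^3/3 + 2·x^2 + 4·x + 1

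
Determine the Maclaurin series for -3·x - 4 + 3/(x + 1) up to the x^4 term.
3·x^4 - 3·x^3 + 3·x^2 - 6·x - 1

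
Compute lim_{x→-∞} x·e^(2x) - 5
The product is a 0·∞ indeterminate form at x → -∞.
Rewrite the product as x / e^(-2x) (an ∞/∞ form) and apply L'Hôpital, or use the standard hierarchy e^(2|x|) ≫ |x| as x → -∞.
The indeterminate product → 0, so the limit = -5.

Final answer: -5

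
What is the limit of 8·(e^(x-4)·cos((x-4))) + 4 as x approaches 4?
Direct substitution at x = 4 gives 12.

Final answer: 12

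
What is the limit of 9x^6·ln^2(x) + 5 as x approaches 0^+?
The product is a 0·∞ indeterminate form at x → 0⁺.
Rewrite the product as 9·ln^2(x) / x^(-6) and apply L'Hôpital, or use the standard hierarchy x^(-6) ≫ |ln x|^2 as x → 0⁺.
The indeterminate product → 0, so the limit = 5.

Final answer: 5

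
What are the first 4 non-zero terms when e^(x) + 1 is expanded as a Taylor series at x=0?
x^3/6 + x^2/2 + x + 2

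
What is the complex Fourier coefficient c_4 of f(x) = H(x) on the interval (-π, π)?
Compute the real Fourier coefficients first: a_4 = 0, b_4 = 0.
Then c_4 = (a_4 − i·b_4)/2 = 0.

Final answer: 0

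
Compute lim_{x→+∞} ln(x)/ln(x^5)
This is an ∞/∞ indeterminate form as x → +∞.
Write ln(x^5) = 5·ln(x), reducing the quotient to 1/5.
Limit = 1/5.

Final answer: 1/5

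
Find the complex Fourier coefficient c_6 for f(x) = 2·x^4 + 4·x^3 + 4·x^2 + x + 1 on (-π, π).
Compute the real Fourier coefficients first: a_6 = 10/27 + 4·π^2/9, b_6 = -4·π^2/3 - 1/9.
Then c_6 = (a_6 − i·b_6)/2 = 5/27 + 2·π^2/9 + i/18 + 2·i·π^2/3.

Final answer: 5/27 + 2·π^2/9 + i/18 + 2·i·π^2/3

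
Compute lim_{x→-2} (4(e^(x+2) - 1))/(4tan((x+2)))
Both numerator and denominator → 0 as x → -2; this is a 0/0 indeterminate form.
Expand each to leading order near x = -2: numerator ~ 4·(x + 2), denominator ~ 4·(x + 2).
The limit of the ratio is 1.

Final answer: 1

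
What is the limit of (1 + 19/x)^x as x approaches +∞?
As x → +∞: this is the defining limit (1 + 19/x)^x → e^19.
Limit = e^(19).

Final answer: e^(19)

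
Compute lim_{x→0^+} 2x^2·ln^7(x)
This is a 0·∞ indeterminate form at x → 0⁺.
Rewrite the product as 2·ln^7(x) / x^(-2) and apply L'Hôpital, or use the standard hierarchy x^(-2) ≫ |ln x|^7 as x → 0⁺.
The indeterminate product → 0, so the limit = 0.

Final answer: 0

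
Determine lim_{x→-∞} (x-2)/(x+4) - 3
Evaluate the dominant behaviour as x → -∞; each term tends to a finite value or vanishes.
Limit = -2.

Final answer: -2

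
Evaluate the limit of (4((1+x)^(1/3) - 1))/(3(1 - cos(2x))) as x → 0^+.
Both numerator and denominator → 0 as x → 0^+; this is a 0/0 indeterminate form.
Expand each to leading order near x = 0: numerator ~ 4·x/3, denominator ~ 6·x^2.
The limit of the ratio is ∞.

Final answer: ∞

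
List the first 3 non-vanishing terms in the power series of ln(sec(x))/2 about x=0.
x^6/90 + x^4/24 + x^2/4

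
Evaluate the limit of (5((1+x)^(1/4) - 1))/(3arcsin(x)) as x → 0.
Both numerator and denominator → 0 as x → 0; this is a 0/0 indeterminate form.
Expand each to leading order near x = 0: numerator ~ 5·x/4, denominator ~ 3·x.
The limit of the ratio is 5/12.

Final answer: 5/12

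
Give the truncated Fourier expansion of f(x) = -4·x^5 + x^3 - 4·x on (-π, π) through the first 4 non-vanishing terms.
(-980 - 8·π^4 + 162·π^2)·sin(x) + (-21·π^2 + 71/2 + 4·π^4)·sin(2·x) + (-8·π^4/3 - 572/81 + 178·π^2/27)·sin(3·x) + (-3·π^2 + 25/8 + 2·π^4)·sin(4·x)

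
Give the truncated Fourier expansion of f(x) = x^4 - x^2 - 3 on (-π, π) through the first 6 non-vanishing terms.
(52 - 8·π^2)·cos(x) + (-4 + 2·π^2)·cos(2·x) + (28/27 - 8·π^2/9)·cos(3·x) + (-7/16 + π^2/2)·cos(4·x) + (148/625 - 8·π^2/25)·cos(5·x) - π^2/3 - 3 + π^4/5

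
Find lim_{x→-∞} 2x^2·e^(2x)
This is a 0·∞ indeterminate form at x → -∞.
Rewrite the product as 2x^2 / e^(-2x) (an ∞/∞ form) and apply L'Hôpital, or use the standard hierarchy e^(2|x|) ≫ |x^2| as x → -∞.
The indeterminate product → 0, so the limit = 0.

Final answer: 0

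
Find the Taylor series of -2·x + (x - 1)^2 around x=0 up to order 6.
x^2 - 4·x + 1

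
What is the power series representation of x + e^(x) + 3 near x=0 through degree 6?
x^6/720 + x^5/120 + x^4/24 + x^3/6 + x^2/2 + 2·x + 4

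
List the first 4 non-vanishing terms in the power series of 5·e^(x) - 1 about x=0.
5·x^3/6 + 5·x^2/2 + 5·x + 4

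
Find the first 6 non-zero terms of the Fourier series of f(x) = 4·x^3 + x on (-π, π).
(-46 + 8·π^2)·sin(x) + (5 - 4·π^2)·sin(2·x) + (-10/9 + 8·π^2/3)·sin(3·x) + (1/4 - 2·π^2)·sin(4·x) + (2/125 + 8·π^2/5)·sin(5·x) + (-4·π^2/3 - 1/9)·sin(6·x)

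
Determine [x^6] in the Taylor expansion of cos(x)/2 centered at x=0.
Expand to order 6: cos(x)/2 = -x^6/1440 + x^4/48 - x^2/4 + 1/2 + O(x^7).
The coefficient of x^6 is -1/1440.

Final answer: -1/1440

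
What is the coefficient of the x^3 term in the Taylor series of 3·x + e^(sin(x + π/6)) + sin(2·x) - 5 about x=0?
Expand to order 3: 3·x + e^(sin(x + π/6)) + sin(2·x) - 5 = x^3·(-4/3 - 7·√(3)·e^(1/2)/48) + x^2·e^(1/2)/8 + x·(√(3)·e^(1/2)/2 + 5) - 5 + e^(1/2) + O(x^4).
The coefficient of x^3 is -4/3 - 7·√(3)·e^(1/2)/48.

Final answer: -4/3 - 7·√(3)·e^(1/2)/48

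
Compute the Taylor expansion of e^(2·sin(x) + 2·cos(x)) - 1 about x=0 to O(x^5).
-17·x^4·e^(2)/12 - x^3·e^(2) + x^2·e^(2) + 2·x·e^(2) - 1 + e^(2)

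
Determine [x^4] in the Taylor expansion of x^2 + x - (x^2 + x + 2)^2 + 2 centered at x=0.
Expand to order 4: x^2 + x - (x^2 + x + 2)^2 + 2 = -x^4 - 2·x^3 - 4·x^2 - 3·x - 2 + O(x^5).
The coefficient of x^4 is -1.

Final answer: -1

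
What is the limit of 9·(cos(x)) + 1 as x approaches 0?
Direct substitution at x = 0 gives 10.

Final answer: 10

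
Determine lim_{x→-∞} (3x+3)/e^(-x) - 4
The quotient is an ∞/∞ indeterminate form as x → -∞.
Compare growth rates of the dominant terms (exponentials ≫ polynomials ≫ logarithms), or apply L'Hôpital's rule; the quotient → 0.
Adding the constant: 0 - 4 = -4. Limit = -4.

Final answer: -4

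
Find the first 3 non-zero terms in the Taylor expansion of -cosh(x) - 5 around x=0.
-x^4/24 - x^2/2 - 6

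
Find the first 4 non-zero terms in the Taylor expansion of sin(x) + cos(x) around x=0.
-x^3/6 - x^2/2 + x + 1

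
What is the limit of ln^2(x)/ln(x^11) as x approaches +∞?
This is an ∞/∞ indeterminate form as x → +∞.
Write ln(x^11) = 11·ln(x), reducing the quotient to ln(x)/11 → ∞.
Limit = ∞.

Final answer: ∞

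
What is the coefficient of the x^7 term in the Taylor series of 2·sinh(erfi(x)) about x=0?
Expand to order 7: 2·sinh(erfi(x)) = x^7·(16/(315·π^(7/2)) + 8/(9·π^(5/2)) + 2/(21·√(π)) + 76/(45·π^(3/2))) + x^5·(8/(15·π^(5/2)) + 2/(5·√(π)) + 8/(3·π^(3/2))) + x^3·(8/(3·π^(3/2)) + 4/(3·√(π))) + 4·x/√(π) + O(x^8).
The coefficient of x^7 is 16/(315·π^(7/2)) + 8/(9·π^(5/2)) + 2/(21·√(π)) + 76/(45·π^(3/2)).

Final answer: 16/(315·π^(7/2)) + 8/(9·π^(5/2)) + 2/(21·√(π)) + 76/(45·π^(3/2))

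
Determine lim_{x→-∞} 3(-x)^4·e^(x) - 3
The product is a 0·∞ indeterminate form at x → -∞.
Rewrite the product as 3(-x)^4 / e^(-x) (an ∞/∞ form) and apply L'Hôpital, or use the standard hierarchy e^(|x|) ≫ |(-x)^4| as x → -∞.
The indeterminate product → 0, so the limit = -3.

Final answer: -3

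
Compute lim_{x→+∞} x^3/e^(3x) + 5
The quotient is an ∞/∞ indeterminate form as x → +∞.
The exponential denominator e^(3x) dominates the polynomial numerator (e^x ≫ x^3 as x → ∞), so the quotient → 0.
Adding the constant: 0 + 5 = 5. Limit = 5.

Final answer: 5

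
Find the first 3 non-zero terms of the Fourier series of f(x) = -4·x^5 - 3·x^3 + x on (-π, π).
(-922 - 8·π^4 + 154·π^2)·sin(x) + (-17·π^2 + 49/2 + 4·π^4)·sin(2·x) + (-8·π^4/3 - 158/81 + 106·π^2/27)·sin(3·x)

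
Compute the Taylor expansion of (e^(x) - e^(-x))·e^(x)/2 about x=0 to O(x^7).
2·x^6/45 + 2·x^5/15 + x^4/3 + 2·x^3/3 + x^2 + x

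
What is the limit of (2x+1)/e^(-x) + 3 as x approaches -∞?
The quotient is an ∞/∞ indeterminate form as x → -∞.
Compare growth rates of the dominant terms (exponentials ≫ polynomials ≫ logarithms), or apply L'Hôpital's rule; the quotient → 0.
Adding the constant: 0 + 3 = 3. Limit = 3.

Final answer: 3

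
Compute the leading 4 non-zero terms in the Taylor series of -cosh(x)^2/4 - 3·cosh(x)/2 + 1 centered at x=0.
-19·x^6/1440 - 7·x^4/48 - x^2 - 3/4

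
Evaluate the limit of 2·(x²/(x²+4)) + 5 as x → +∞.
Evaluate the dominant behaviour as x → +∞; each term tends to a finite value or vanishes.
Limit = 7.

Final answer: 7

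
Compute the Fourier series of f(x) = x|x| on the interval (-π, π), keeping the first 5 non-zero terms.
(-8 + 2·π^2)·sin(x)/π - π·sin(2·x) + (-8 + 18·π^2)·sin(3·x)/(27·π) - π·sin(4·x)/2 + (-8 + 50·π^2)·sin(5·x)/(125·π)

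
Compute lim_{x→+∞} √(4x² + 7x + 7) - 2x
As x → +∞: multiply by the conjugate to get (7x+7)/(√(4x²+7x+7)+2x); the denominator ~ 4x, so the limit is 7/4.
Limit = 7/4.

Final answer: 7/4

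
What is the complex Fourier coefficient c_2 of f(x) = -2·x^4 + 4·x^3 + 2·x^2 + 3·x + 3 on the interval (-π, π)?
Compute the real Fourier coefficients first: a_2 = 8 - 4·π^2, b_2 = 3 - 4·π^2.
Then c_2 = (a_2 − i·b_2)/2 = -2·π^2 + 4 - 3·i/2 + 2·i·π^2.

Final answer: -2·π^2 + 4 - 3·i/2 + 2·i·π^2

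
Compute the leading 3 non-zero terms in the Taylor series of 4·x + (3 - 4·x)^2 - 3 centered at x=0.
16·x^2 - 20·x + 6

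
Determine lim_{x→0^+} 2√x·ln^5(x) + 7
The product is a 0·∞ indeterminate form at x → 0⁺.
Rewrite the product as 2·ln^5(x) / x^(-1/2) and apply L'Hôpital, or use the standard hierarchy x^(-1/2) ≫ |ln x|^5 as x → 0⁺.
The indeterminate product → 0, so the limit = 7.

Final answer: 7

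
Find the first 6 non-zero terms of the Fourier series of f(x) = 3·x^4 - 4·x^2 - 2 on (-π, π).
(160 - 24·π^2)·cos(x) + (-13 + 6·π^2)·cos(2·x) + (32/9 - 8·π^2/3)·cos(3·x) + (-25/16 + 3·π^2/2)·cos(4·x) + (544/625 - 24·π^2/25)·cos(5·x) - 4·π^2/3 - 2 + 3·π^4/5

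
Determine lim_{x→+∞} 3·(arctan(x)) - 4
Evaluate the dominant behaviour as x → +∞; each term tends to a finite value or vanishes.
Limit = -4 + 3·π/2.

Final answer: -4 + 3·π/2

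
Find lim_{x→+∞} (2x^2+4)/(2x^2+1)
This is an ∞/∞ indeterminate form as x → +∞.
Divide numerator and denominator by x^2 and let the lower-order terms vanish; the leading terms give 2/2 = 1.
Limit = 1.

Final answer: 1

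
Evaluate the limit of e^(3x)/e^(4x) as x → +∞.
This is an ∞/∞ indeterminate form as x → +∞.
Rewrite e^(3x)/e^(4x) = e^((3−4)x) = e^(-x); the exponent coefficient is -1 < 0 so e^(-x) → 0.
Limit = 0.

Final answer: 0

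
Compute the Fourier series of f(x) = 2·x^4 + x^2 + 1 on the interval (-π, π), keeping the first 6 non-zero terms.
(92 - 16·π^2)·cos(x) + (-5 + 4·π^2)·cos(2·x) + (20/27 - 16·π^2/9)·cos(3·x) + (-1/8 + π^2)·cos(4·x) + (-16·π^2/25 - 4/625)·cos(5·x) + 1 + π^2/3 + 2·π^4/5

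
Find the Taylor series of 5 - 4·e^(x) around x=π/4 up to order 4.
-4·e^(π/4) + 5 - 4·e^(π/4)·(x - π/4) - 2·e^(π/4)·(x - π/4)^2 - 2·e^(π/4)·(x - π/4)^3/3 - e^(π/4)·(x - π/4)^4/6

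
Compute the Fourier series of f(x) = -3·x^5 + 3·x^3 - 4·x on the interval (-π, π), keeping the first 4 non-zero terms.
(-764 - 6·π^4 + 126·π^2)·sin(x) + (-18·π^2 + 31 + 3·π^4)·sin(2·x) + (-2·π^4 - 188/27 + 58·π^2/9)·sin(3·x) + (-27·π^2/8 + 209/64 + 3·π^4/2)·sin(4·x)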